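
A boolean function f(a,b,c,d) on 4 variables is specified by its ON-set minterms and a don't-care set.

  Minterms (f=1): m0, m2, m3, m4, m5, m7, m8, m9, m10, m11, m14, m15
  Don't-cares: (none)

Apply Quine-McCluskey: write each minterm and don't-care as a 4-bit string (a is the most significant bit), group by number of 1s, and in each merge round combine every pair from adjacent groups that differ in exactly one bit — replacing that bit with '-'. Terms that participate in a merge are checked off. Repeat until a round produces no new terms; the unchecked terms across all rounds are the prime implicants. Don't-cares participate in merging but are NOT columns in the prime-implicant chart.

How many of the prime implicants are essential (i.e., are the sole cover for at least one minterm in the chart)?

Round 0: 0000✓ 0010✓ 0011✓ 0100✓ 0101✓ 0111✓ 1000✓ 1001✓ 1010✓ 1011✓ 1110✓ 1111✓
Round 1: -000✓ -010✓ -011✓ -111✓ 0-00 0-11✓ 00-0✓ 001-✓ 01-1 010- 1-10✓ 1-11✓ 10-0✓ 10-1✓ 100-✓ 101-✓ 111-✓
Round 2: --11 -0-0 -01- 1-1- 10--
PIs = {--11, -0-0, -01-, 0-00, 01-1, 010-, 1-1-, 10--}
Coverage chart:
  m0: -0-0,0-00
  m2: -0-0,-01-
  m3: --11,-01-
  m4: 0-00,010-
  m5: 01-1,010-
  m7: --11,01-1
  m8: -0-0,10--
  m9: 10-- ←essential
  m10: -0-0,-01-,1-1-,10--
  m11: --11,-01-,1-1-,10--
  m14: 1-1- ←essential
  m15: --11,1-1-
Essential: 1-1-, 10--

2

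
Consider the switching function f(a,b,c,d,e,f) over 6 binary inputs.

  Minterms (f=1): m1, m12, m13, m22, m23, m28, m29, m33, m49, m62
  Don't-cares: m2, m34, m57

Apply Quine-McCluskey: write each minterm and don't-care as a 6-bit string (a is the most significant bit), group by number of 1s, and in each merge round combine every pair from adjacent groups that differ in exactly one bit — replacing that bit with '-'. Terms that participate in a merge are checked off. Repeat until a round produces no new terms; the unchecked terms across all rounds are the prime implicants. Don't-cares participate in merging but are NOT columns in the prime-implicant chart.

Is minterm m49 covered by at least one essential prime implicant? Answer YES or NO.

NO

[col 0] 000001*, 000010*, 001100*, 001101*, 010110*, 010111*, 011100*, 011101*, 100001*, 100010*, 110001*, 111001*, 111110
[col 1] -00001, -00010, 0-1100*, 0-1101*, 00110-*, 01011-, 01110-*, 1-0001, 11-001
[col 2] 0-110-
Prime implicants: -00001, -00010, 0-110-, 01011-, 1-0001, 11-001, 111110
PI chart (minterm → PIs covering it):
  1 | -00001  (sole → essential)
  12 | 0-110-  (sole → essential)
  13 | 0-110-  (sole → essential)
  22 | 01011-  (sole → essential)
  23 | 01011-  (sole → essential)
  28 | 0-110-  (sole → essential)
  29 | 0-110-  (sole → essential)
  33 | -00001,1-0001
  49 | 1-0001,11-001
  62 | 111110  (sole → essential)
Essential prime implicants: -00001, 0-110-, 01011-, 111110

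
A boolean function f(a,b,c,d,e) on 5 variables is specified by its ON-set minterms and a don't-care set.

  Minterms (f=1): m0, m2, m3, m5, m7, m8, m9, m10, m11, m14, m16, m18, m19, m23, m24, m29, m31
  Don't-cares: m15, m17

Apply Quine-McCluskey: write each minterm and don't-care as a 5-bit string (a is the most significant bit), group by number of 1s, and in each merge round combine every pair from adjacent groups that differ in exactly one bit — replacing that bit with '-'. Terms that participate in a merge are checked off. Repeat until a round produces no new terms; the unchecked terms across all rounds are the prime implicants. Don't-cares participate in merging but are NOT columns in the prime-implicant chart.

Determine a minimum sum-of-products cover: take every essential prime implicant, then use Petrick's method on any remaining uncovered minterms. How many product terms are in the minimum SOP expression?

size-2^0 implicants → 00000(✓)  00010(✓)  00011(✓)  00101(✓)  00111(✓)  01000(✓)  01001(✓)  01010(✓)  01011(✓)  01110(✓)  01111(✓)  10000(✓)  10001(✓)  10010(✓)  10011(✓)  10111(✓)  11000(✓)  11101(✓)  11111(✓)
size-2^1 implicants → -0000(✓)  -0010(✓)  -0011(✓)  -0111(✓)  -1000(✓)  -1111(✓)  0-000(✓)  0-010(✓)  0-011(✓)  0-111(✓)  00-11(✓)  000-0(✓)  0001-(✓)  001-1  01-10(✓)  01-11(✓)  010-0(✓)  010-1(✓)  0100-(✓)  0101-(✓)  0111-(✓)  1-000(✓)  1-111(✓)  10-11(✓)  100-0(✓)  100-1(✓)  1000-(✓)  1001-(✓)  111-1
size-2^2 implicants → --000  --111  -0-11  -00-0  -001-  0--11  0-0-0  0-01-  01-1-  010--  100--
Unchecked terms (primes): --000, --111, -0-11, -00-0, -001-, 0--11, 0-0-0, 0-01-, 001-1, 01-1-, 010--, 100--, 111-1
Minterm coverage:
  m0 ⊆ --000,-00-0,0-0-0
  m2 ⊆ -00-0,-001-,0-0-0,0-01-
  m3 ⊆ -0-11,-001-,0--11,0-01-
  m5 ⊆ 001-1 [E]
  m7 ⊆ --111,-0-11,0--11,001-1
  m8 ⊆ --000,0-0-0,010--
  m9 ⊆ 010-- [E]
  m10 ⊆ 0-0-0,0-01-,01-1-,010--
  m11 ⊆ 0--11,0-01-,01-1-,010--
  m14 ⊆ 01-1- [E]
  m16 ⊆ --000,-00-0,100--
  m18 ⊆ -00-0,-001-,100--
  m19 ⊆ -0-11,-001-,100--
  m23 ⊆ --111,-0-11
  m24 ⊆ --000 [E]
  m29 ⊆ 111-1 [E]
  m31 ⊆ --111,111-1
E = {--000, 001-1, 01-1-, 010--, 111-1}
Petrick residual → --111, -001-
Cover = c'd'e' + cde + b'c'd + a'b'ce + a'bd + a'bc' + abce  |cover|=7

7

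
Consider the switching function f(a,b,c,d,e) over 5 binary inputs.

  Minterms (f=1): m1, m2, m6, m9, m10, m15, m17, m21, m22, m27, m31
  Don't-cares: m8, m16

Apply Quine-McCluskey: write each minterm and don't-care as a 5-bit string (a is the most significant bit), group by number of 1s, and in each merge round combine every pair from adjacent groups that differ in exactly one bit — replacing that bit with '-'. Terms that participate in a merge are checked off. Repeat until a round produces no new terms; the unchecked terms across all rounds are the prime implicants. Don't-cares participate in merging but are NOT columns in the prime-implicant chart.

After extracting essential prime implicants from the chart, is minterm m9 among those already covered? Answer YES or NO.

NO

[col 0] 00001*, 00010*, 00110*, 01000*, 01001*, 01010*, 01111*, 10000*, 10001*, 10101*, 10110*, 11011*, 11111*
[col 1] -0001, -0110, -1111, 0-001, 0-010, 00-10, 010-0, 0100-, 10-01, 1000-, 11-11
Prime implicants: -0001, -0110, -1111, 0-001, 0-010, 00-10, 010-0, 0100-, 10-01, 1000-, 11-11
PI chart (minterm → PIs covering it):
  1 | -0001,0-001
  2 | 0-010,00-10
  6 | -0110,00-10
  9 | 0-001,0100-
  10 | 0-010,010-0
  15 | -1111  (sole → essential)
  17 | -0001,10-01,1000-
  21 | 10-01  (sole → essential)
  22 | -0110  (sole → essential)
  27 | 11-11  (sole → essential)
  31 | -1111,11-11
Essential prime implicants: -0110, -1111, 10-01, 11-11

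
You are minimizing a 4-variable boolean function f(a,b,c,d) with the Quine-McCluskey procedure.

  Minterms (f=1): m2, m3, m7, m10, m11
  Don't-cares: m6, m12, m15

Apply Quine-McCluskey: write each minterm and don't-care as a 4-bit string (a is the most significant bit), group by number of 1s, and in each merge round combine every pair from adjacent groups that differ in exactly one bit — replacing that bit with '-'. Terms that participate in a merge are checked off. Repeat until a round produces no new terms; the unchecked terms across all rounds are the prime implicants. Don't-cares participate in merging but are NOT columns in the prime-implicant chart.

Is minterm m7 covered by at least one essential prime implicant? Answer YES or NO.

[col 0] 0010*, 0011*, 0110*, 0111*, 1010*, 1011*, 1100, 1111*
[col 1] -010*, -011*, -111*, 0-10*, 0-11*, 001-*, 011-*, 1-11*, 101-*
[col 2] --11, -01-, 0-1-
Prime implicants: --11, -01-, 0-1-, 1100
PI chart (minterm → PIs covering it):
  2 | -01-,0-1-
  3 | --11,-01-,0-1-
  7 | --11,0-1-
  10 | -01-  (sole → essential)
  11 | --11,-01-
Essential prime implicants: -01-

NO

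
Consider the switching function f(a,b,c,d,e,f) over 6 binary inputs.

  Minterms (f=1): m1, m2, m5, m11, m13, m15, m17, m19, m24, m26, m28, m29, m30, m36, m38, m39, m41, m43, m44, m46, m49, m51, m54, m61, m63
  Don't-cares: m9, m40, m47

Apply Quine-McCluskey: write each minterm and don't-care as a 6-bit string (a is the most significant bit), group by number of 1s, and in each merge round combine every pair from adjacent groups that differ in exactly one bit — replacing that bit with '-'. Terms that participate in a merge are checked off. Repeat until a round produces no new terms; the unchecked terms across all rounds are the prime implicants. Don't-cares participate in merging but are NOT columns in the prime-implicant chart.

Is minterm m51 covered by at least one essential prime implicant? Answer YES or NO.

YES

Round 0: 000001✓ 000010 000101✓ 001001✓ 001011✓ 001101✓ 001111✓ 010001✓ 010011✓ 011000✓ 011010✓ 011100✓ 011101✓ 011110✓ 100100✓ 100110✓ 100111✓ 101000✓ 101001✓ 101011✓ 101100✓ 101110✓ 101111✓ 110001✓ 110011✓ 110110✓ 111101✓ 111111✓
Round 1: -01001✓ -01011✓ -01111✓ -10001✓ -10011✓ -11101 0-0001 0-1101 00-001✓ 00-101✓ 000-01✓ 001-01✓ 001-11✓ 0010-1✓ 0011-1✓ 0100-1✓ 011-00✓ 011-10✓ 0110-0✓ 0111-0✓ 01110- 1-0110 1-1111 10-100✓ 10-110✓ 10-111✓ 1001-0✓ 10011-✓ 101-00 101-11✓ 1010-1✓ 10100- 1011-0✓ 10111-✓ 1100-1✓ 1111-1
Round 2: -01-11 -010-1 -100-1 00--01 001--1 011--0 10-1-0 10-11-
PIs = {-01-11, -010-1, -100-1, -11101, 0-0001, 0-1101, 00--01, 000010, 001--1, 011--0, 01110-, 1-0110, 1-1111, 10-1-0, 10-11-, 101-00, 10100-, 1111-1}
Coverage chart:
  m1: 0-0001,00--01
  m2: 000010 ←essential
  m5: 00--01 ←essential
  m11: -01-11,-010-1,001--1
  m13: 0-1101,00--01,001--1
  m15: -01-11,001--1
  m17: -100-1,0-0001
  m19: -100-1 ←essential
  m24: 011--0 ←essential
  m26: 011--0 ←essential
  m28: 011--0,01110-
  m29: -11101,0-1101,01110-
  m30: 011--0 ←essential
  m36: 10-1-0 ←essential
  m38: 1-0110,10-1-0,10-11-
  m39: 10-11- ←essential
  m41: -010-1,10100-
  m43: -01-11,-010-1
  m44: 10-1-0,101-00
  m46: 10-1-0,10-11-
  m49: -100-1 ←essential
  m51: -100-1 ←essential
  m54: 1-0110 ←essential
  m61: -11101,1111-1
  m63: 1-1111,1111-1
Essential: -100-1, 00--01, 000010, 011--0, 1-0110, 10-1-0, 10-11-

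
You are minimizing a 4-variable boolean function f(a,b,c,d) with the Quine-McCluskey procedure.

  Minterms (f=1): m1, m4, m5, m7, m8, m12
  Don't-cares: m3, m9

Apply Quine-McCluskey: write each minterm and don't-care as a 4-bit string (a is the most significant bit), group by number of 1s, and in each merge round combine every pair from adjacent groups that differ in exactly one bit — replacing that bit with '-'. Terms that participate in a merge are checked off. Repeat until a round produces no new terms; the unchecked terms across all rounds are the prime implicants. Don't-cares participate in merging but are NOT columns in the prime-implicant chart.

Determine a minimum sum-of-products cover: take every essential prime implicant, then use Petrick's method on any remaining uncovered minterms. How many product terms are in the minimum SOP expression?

3

[col 0] 0001*, 0011*, 0100*, 0101*, 0111*, 1000*, 1001*, 1100*
[col 1] -001, -100, 0-01*, 0-11*, 00-1*, 01-1*, 010-, 1-00, 100-
[col 2] 0--1
Prime implicants: -001, -100, 0--1, 010-, 1-00, 100-
PI chart (minterm → PIs covering it):
  1 | -001,0--1
  4 | -100,010-
  5 | 0--1,010-
  7 | 0--1  (sole → essential)
  8 | 1-00,100-
  12 | -100,1-00
Essential prime implicants: 0--1
Petrick residual → -100, 1-00
Minimum SOP uses 3 PIs: bc'd' + a'd + ac'd'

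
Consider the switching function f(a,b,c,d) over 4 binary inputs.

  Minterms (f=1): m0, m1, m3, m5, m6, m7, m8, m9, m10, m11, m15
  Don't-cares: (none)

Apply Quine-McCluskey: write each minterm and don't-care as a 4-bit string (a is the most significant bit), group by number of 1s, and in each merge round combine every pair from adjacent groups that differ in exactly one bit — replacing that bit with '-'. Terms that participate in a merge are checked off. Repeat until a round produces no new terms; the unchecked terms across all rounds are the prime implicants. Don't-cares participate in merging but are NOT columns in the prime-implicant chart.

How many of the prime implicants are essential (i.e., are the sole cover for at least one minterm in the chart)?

size-2^0 implicants → 0000(✓)  0001(✓)  0011(✓)  0101(✓)  0110(✓)  0111(✓)  1000(✓)  1001(✓)  1010(✓)  1011(✓)  1111(✓)
size-2^1 implicants → -000(✓)  -001(✓)  -011(✓)  -111(✓)  0-01(✓)  0-11(✓)  00-1(✓)  000-(✓)  01-1(✓)  011-  1-11(✓)  10-0(✓)  10-1(✓)  100-(✓)  101-(✓)
size-2^2 implicants → --11  -0-1  -00-  0--1  10--
Unchecked terms (primes): --11, -0-1, -00-, 0--1, 011-, 10--
Minterm coverage:
  m0 ⊆ -00- [E]
  m1 ⊆ -0-1,-00-,0--1
  m3 ⊆ --11,-0-1,0--1
  m5 ⊆ 0--1 [E]
  m6 ⊆ 011- [E]
  m7 ⊆ --11,0--1,011-
  m8 ⊆ -00-,10--
  m9 ⊆ -0-1,-00-,10--
  m10 ⊆ 10-- [E]
  m11 ⊆ --11,-0-1,10--
  m15 ⊆ --11 [E]
E = {--11, -00-, 0--1, 011-, 10--}

5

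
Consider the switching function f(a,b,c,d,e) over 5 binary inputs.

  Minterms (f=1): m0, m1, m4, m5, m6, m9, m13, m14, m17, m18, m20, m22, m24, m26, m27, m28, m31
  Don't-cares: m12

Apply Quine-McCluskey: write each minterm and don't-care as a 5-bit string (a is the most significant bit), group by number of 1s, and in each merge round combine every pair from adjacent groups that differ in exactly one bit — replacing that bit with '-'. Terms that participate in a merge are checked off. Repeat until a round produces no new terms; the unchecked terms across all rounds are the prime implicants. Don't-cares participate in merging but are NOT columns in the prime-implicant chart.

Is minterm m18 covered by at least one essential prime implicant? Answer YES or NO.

NO

[col 0] 00000*, 00001*, 00100*, 00101*, 00110*, 01001*, 01100*, 01101*, 01110*, 10001*, 10010*, 10100*, 10110*, 11000*, 11010*, 11011*, 11100*, 11111*
[col 1] -0001, -0100*, -0110*, -1100*, 0-001*, 0-100*, 0-101*, 0-110*, 00-00*, 00-01*, 0000-*, 001-0*, 0010-*, 01-01*, 011-0*, 0110-*, 1-010, 1-100*, 10-10, 101-0*, 11-00, 11-11, 110-0, 1101-
[col 2] --100, -01-0, 0--01, 0-1-0, 0-10-, 00-0-
Prime implicants: --100, -0001, -01-0, 0--01, 0-1-0, 0-10-, 00-0-, 1-010, 10-10, 11-00, 11-11, 110-0, 1101-
PI chart (minterm → PIs covering it):
  0 | 00-0-  (sole → essential)
  1 | -0001,0--01,00-0-
  4 | --100,-01-0,0-1-0,0-10-,00-0-
  5 | 0--01,0-10-,00-0-
  6 | -01-0,0-1-0
  9 | 0--01  (sole → essential)
  13 | 0--01,0-10-
  14 | 0-1-0  (sole → essential)
  17 | -0001  (sole → essential)
  18 | 1-010,10-10
  20 | --100,-01-0
  22 | -01-0,10-10
  24 | 11-00,110-0
  26 | 1-010,110-0,1101-
  27 | 11-11,1101-
  28 | --100,11-00
  31 | 11-11  (sole → essential)
Essential prime implicants: -0001, 0--01, 0-1-0, 00-0-, 11-11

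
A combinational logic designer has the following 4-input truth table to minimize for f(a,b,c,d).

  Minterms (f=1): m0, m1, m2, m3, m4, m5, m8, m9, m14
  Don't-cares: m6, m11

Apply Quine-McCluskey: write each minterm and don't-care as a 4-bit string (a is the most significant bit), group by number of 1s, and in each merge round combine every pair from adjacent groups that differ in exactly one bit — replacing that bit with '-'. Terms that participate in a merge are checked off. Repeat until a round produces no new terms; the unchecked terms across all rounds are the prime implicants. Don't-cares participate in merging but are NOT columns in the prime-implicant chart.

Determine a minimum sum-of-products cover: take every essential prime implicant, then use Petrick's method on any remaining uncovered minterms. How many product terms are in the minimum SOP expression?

Round 0: 0000✓ 0001✓ 0010✓ 0011✓ 0100✓ 0101✓ 0110✓ 1000✓ 1001✓ 1011✓ 1110✓
Round 1: -000✓ -001✓ -011✓ -110 0-00✓ 0-01✓ 0-10✓ 00-0✓ 00-1✓ 000-✓ 001-✓ 01-0✓ 010-✓ 10-1✓ 100-✓
Round 2: -0-1 -00- 0--0 0-0- 00--
PIs = {-0-1, -00-, -110, 0--0, 0-0-, 00--}
Coverage chart:
  m0: -00-,0--0,0-0-,00--
  m1: -0-1,-00-,0-0-,00--
  m2: 0--0,00--
  m3: -0-1,00--
  m4: 0--0,0-0-
  m5: 0-0- ←essential
  m8: -00- ←essential
  m9: -0-1,-00-
  m14: -110 ←essential
Essential: -00-, -110, 0-0-
Petrick residual → 00--
Min cover (4 terms): b'c' + bcd' + a'c' + a'b'

4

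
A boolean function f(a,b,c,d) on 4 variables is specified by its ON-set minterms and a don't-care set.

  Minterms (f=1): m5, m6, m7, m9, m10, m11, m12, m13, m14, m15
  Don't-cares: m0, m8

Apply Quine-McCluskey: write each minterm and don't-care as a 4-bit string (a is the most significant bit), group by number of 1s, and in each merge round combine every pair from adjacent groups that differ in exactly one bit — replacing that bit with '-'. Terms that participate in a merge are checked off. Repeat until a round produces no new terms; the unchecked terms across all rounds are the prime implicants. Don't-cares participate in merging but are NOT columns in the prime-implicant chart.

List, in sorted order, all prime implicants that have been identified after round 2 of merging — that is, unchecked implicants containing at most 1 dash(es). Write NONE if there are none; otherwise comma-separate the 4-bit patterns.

[col 0] 0000*, 0101*, 0110*, 0111*, 1000*, 1001*, 1010*, 1011*, 1100*, 1101*, 1110*, 1111*
[col 1] -000, -101*, -110*, -111*, 01-1*, 011-*, 1-00*, 1-01*, 1-10*, 1-11*, 10-0*, 10-1*, 100-*, 101-*, 11-0*, 11-1*, 110-*, 111-*
[col 2] -1-1, -11-, 1--0*, 1--1*, 1-0-*, 1-1-*, 10--*, 11--*
[col 3] 1---
Prime implicants: -000, -1-1, -11-, 1---

-000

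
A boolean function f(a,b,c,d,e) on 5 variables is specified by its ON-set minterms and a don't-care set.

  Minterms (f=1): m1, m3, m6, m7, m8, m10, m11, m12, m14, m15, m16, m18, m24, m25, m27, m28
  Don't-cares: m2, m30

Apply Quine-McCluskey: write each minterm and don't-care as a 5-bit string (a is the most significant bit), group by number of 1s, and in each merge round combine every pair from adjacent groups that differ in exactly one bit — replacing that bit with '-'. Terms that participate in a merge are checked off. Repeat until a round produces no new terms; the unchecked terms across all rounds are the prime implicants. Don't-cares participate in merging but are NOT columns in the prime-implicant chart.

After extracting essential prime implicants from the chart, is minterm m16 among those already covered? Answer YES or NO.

Round 0: 00001✓ 00010✓ 00011✓ 00110✓ 00111✓ 01000✓ 01010✓ 01011✓ 01100✓ 01110✓ 01111✓ 10000✓ 10010✓ 11000✓ 11001✓ 11011✓ 11100✓ 11110✓
Round 1: -0010 -1000✓ -1011 -1100✓ -1110✓ 0-010✓ 0-011✓ 0-110✓ 0-111✓ 00-10✓ 00-11✓ 000-1 0001-✓ 0011-✓ 01-00✓ 01-10✓ 01-11✓ 010-0✓ 0101-✓ 011-0✓ 0111-✓ 1-000 100-0 11-00✓ 110-1 1100- 111-0✓
Round 2: -1-00 -11-0 0--10✓ 0--11✓ 0-01-✓ 0-11-✓ 00-1-✓ 01--0 01-1-✓
Round 3: 0--1-
PIs = {-0010, -1-00, -1011, -11-0, 0--1-, 000-1, 01--0, 1-000, 100-0, 110-1, 1100-}
Coverage chart:
  m1: 000-1 ←essential
  m3: 0--1-,000-1
  m6: 0--1- ←essential
  m7: 0--1- ←essential
  m8: -1-00,01--0
  m10: 0--1-,01--0
  m11: -1011,0--1-
  m12: -1-00,-11-0,01--0
  m14: -11-0,0--1-,01--0
  m15: 0--1- ←essential
  m16: 1-000,100-0
  m18: -0010,100-0
  m24: -1-00,1-000,1100-
  m25: 110-1,1100-
  m27: -1011,110-1
  m28: -1-00,-11-0
Essential: 0--1-, 000-1

NO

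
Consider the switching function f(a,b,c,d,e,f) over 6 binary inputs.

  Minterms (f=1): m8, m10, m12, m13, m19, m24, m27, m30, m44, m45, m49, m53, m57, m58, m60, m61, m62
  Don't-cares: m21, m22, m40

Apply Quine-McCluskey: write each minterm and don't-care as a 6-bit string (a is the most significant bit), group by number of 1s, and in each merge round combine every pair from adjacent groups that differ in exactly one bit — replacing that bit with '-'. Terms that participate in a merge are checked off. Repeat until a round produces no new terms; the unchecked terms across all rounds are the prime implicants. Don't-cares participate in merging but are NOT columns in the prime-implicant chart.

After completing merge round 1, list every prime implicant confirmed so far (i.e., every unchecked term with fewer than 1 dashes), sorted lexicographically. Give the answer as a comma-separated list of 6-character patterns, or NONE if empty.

size-2^0 implicants → 001000(✓)  001010(✓)  001100(✓)  001101(✓)  010011(✓)  010101(✓)  010110(✓)  011000(✓)  011011(✓)  011110(✓)  101000(✓)  101100(✓)  101101(✓)  110001(✓)  110101(✓)  111001(✓)  111010(✓)  111100(✓)  111101(✓)  111110(✓)
size-2^1 implicants → -01000(✓)  -01100(✓)  -01101(✓)  -10101  -11110  0-1000  001-00(✓)  0010-0  00110-(✓)  01-011  01-110  1-1100(✓)  1-1101(✓)  101-00(✓)  10110-(✓)  11-001(✓)  11-101(✓)  110-01(✓)  111-01(✓)  111-10  1111-0  11110-(✓)
size-2^2 implicants → -01-00  -0110-  1-110-  11--01
Unchecked terms (primes): -01-00, -0110-, -10101, -11110, 0-1000, 0010-0, 01-011, 01-110, 1-110-, 11--01, 111-10, 1111-0

NONE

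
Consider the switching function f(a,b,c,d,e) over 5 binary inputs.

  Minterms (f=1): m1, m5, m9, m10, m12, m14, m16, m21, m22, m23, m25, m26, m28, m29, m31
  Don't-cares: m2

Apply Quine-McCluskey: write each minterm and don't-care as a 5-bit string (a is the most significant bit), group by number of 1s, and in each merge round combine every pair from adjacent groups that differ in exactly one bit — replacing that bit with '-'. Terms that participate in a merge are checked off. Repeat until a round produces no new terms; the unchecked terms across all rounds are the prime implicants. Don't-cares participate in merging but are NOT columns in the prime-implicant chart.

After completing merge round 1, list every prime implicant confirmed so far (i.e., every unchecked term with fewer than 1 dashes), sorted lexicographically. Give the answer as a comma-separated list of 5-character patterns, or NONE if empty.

10000

Round 0: 00001✓ 00010✓ 00101✓ 01001✓ 01010✓ 01100✓ 01110✓ 10000 10101✓ 10110✓ 10111✓ 11001✓ 11010✓ 11100✓ 11101✓ 11111✓
Round 1: -0101 -1001 -1010 -1100 0-001 0-010 00-01 01-10 011-0 1-101✓ 1-111✓ 101-1✓ 1011- 11-01 111-1✓ 1110-
Round 2: 1-1-1
PIs = {-0101, -1001, -1010, -1100, 0-001, 0-010, 00-01, 01-10, 011-0, 1-1-1, 10000, 1011-, 11-01, 1110-}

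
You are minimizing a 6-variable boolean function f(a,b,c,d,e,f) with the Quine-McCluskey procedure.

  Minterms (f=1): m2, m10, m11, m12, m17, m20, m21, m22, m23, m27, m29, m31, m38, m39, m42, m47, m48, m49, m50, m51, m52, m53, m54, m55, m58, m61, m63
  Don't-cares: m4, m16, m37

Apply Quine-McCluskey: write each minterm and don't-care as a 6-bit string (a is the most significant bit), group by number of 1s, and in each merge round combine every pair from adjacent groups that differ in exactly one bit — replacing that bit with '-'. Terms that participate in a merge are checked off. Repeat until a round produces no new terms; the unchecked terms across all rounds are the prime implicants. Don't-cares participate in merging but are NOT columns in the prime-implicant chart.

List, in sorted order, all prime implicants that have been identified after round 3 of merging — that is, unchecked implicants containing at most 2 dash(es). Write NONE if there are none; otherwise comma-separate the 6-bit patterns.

size-2^0 implicants → 000010(✓)  000100(✓)  001010(✓)  001011(✓)  001100(✓)  010000(✓)  010001(✓)  010100(✓)  010101(✓)  010110(✓)  010111(✓)  011011(✓)  011101(✓)  011111(✓)  100101(✓)  100110(✓)  100111(✓)  101010(✓)  101111(✓)  110000(✓)  110001(✓)  110010(✓)  110011(✓)  110100(✓)  110101(✓)  110110(✓)  110111(✓)  111010(✓)  111101(✓)  111111(✓)
size-2^1 implicants → -01010  -10000(✓)  -10001(✓)  -10100(✓)  -10101(✓)  -10110(✓)  -10111(✓)  -11101(✓)  -11111(✓)  0-0100  0-1011  00-010  00-100  00101-  01-101(✓)  01-111(✓)  010-00(✓)  010-01(✓)  01000-(✓)  0101-0(✓)  0101-1(✓)  01010-(✓)  01011-(✓)  011-11  0111-1(✓)  1-0101(✓)  1-0110(✓)  1-0111(✓)  1-1010  1-1111(✓)  10-111(✓)  1001-1(✓)  10011-(✓)  11-010  11-101(✓)  11-111(✓)  110-00(✓)  110-01(✓)  110-10(✓)  110-11(✓)  1100-0(✓)  1100-1(✓)  11000-(✓)  11001-(✓)  1101-0(✓)  1101-1(✓)  11010-(✓)  11011-(✓)  1111-1(✓)
size-2^2 implicants → -1-101(✓)  -1-111(✓)  -10-00(✓)  -10-01(✓)  -1000-(✓)  -101-0(✓)  -101-1(✓)  -1010-(✓)  -1011-(✓)  -111-1(✓)  01-1-1(✓)  010-0-(✓)  0101--(✓)  1--111  1-01-1  1-011-  11-1-1(✓)  110--0(✓)  110--1(✓)  110-0-(✓)  110-1-(✓)  1100--(✓)  1101--(✓)
size-2^3 implicants → -1-1-1  -10-0-  -101--  110---
Unchecked terms (primes): -01010, -1-1-1, -10-0-, -101--, 0-0100, 0-1011, 00-010, 00-100, 00101-, 011-11, 1--111, 1-01-1, 1-011-, 1-1010, 11-010, 110---

-01010, 0-0100, 0-1011, 00-010, 00-100, 00101-, 011-11, 1--111, 1-01-1, 1-011-, 1-1010, 11-010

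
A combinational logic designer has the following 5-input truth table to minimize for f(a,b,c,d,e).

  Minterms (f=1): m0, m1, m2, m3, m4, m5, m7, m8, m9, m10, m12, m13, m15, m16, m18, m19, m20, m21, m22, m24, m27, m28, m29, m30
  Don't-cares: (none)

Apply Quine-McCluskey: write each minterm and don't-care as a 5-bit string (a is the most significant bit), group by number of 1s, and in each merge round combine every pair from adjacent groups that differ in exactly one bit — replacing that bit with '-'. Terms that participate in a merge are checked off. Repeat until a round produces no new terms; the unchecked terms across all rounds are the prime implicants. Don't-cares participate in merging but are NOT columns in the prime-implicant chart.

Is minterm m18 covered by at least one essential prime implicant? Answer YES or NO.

Round 0: 00000✓ 00001✓ 00010✓ 00011✓ 00100✓ 00101✓ 00111✓ 01000✓ 01001✓ 01010✓ 01100✓ 01101✓ 01111✓ 10000✓ 10010✓ 10011✓ 10100✓ 10101✓ 10110✓ 11000✓ 11011✓ 11100✓ 11101✓ 11110✓
Round 1: -0000✓ -0010✓ -0011✓ -0100✓ -0101✓ -1000✓ -1100✓ -1101✓ 0-000✓ 0-001✓ 0-010✓ 0-100✓ 0-101✓ 0-111✓ 00-00✓ 00-01✓ 00-11✓ 000-0✓ 000-1✓ 0000-✓ 0001-✓ 001-1✓ 0010-✓ 01-00✓ 01-01✓ 010-0✓ 0100-✓ 011-1✓ 0110-✓ 1-000✓ 1-011 1-100✓ 1-101✓ 1-110✓ 10-00✓ 10-10✓ 100-0✓ 1001-✓ 101-0✓ 1010-✓ 11-00✓ 111-0✓ 1110-✓
Round 2: --000✓ --100✓ --101✓ -0-00✓ -00-0 -001- -010-✓ -1-00✓ -110-✓ 0--00✓ 0--01✓ 0-0-0 0-00-✓ 0-1-1 0-10-✓ 00--1 00-0-✓ 000-- 01-0-✓ 1--00✓ 1-1-0 1-10-✓ 10--0
Round 3: ---00 --10- 0--0-
PIs = {---00, --10-, -00-0, -001-, 0--0-, 0-0-0, 0-1-1, 00--1, 000--, 1-011, 1-1-0, 10--0}
Coverage chart:
  m0: ---00,-00-0,0--0-,0-0-0,000--
  m1: 0--0-,00--1,000--
  m2: -00-0,-001-,0-0-0,000--
  m3: -001-,00--1,000--
  m4: ---00,--10-,0--0-
  m5: --10-,0--0-,0-1-1,00--1
  m7: 0-1-1,00--1
  m8: ---00,0--0-,0-0-0
  m9: 0--0- ←essential
  m10: 0-0-0 ←essential
  m12: ---00,--10-,0--0-
  m13: --10-,0--0-,0-1-1
  m15: 0-1-1 ←essential
  m16: ---00,-00-0,10--0
  m18: -00-0,-001-,10--0
  m19: -001-,1-011
  m20: ---00,--10-,1-1-0,10--0
  m21: --10- ←essential
  m22: 1-1-0,10--0
  m24: ---00 ←essential
  m27: 1-011 ←essential
  m28: ---00,--10-,1-1-0
  m29: --10- ←essential
  m30: 1-1-0 ←essential
Essential: ---00, --10-, 0--0-, 0-0-0, 0-1-1, 1-011, 1-1-0

NO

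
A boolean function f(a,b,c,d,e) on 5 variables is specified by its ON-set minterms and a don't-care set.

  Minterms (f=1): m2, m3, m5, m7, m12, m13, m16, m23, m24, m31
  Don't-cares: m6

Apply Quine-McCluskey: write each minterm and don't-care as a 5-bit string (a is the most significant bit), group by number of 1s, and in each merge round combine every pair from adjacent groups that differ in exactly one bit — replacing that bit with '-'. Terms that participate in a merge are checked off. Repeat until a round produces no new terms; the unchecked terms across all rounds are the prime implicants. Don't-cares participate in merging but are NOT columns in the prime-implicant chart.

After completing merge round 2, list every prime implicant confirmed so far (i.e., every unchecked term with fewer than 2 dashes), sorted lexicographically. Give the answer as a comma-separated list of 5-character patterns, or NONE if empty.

-0111, 0-101, 001-1, 0110-, 1-000, 1-111

size-2^0 implicants → 00010(✓)  00011(✓)  00101(✓)  00110(✓)  00111(✓)  01100(✓)  01101(✓)  10000(✓)  10111(✓)  11000(✓)  11111(✓)
size-2^1 implicants → -0111  0-101  00-10(✓)  00-11(✓)  0001-(✓)  001-1  0011-(✓)  0110-  1-000  1-111
size-2^2 implicants → 00-1-
Unchecked terms (primes): -0111, 0-101, 00-1-, 001-1, 0110-, 1-000, 1-111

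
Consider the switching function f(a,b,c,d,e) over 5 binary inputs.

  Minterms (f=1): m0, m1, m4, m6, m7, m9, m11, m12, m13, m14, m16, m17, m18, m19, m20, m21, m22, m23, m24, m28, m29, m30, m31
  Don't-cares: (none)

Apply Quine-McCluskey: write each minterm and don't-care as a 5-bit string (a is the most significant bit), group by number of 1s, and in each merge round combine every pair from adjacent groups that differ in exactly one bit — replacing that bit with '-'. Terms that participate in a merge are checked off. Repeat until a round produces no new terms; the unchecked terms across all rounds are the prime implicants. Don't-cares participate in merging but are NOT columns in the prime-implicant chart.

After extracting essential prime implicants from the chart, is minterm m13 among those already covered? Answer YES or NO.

Round 0: 00000✓ 00001✓ 00100✓ 00110✓ 00111✓ 01001✓ 01011✓ 01100✓ 01101✓ 01110✓ 10000✓ 10001✓ 10010✓ 10011✓ 10100✓ 10101✓ 10110✓ 10111✓ 11000✓ 11100✓ 11101✓ 11110✓ 11111✓
Round 1: -0000✓ -0001✓ -0100✓ -0110✓ -0111✓ -1100✓ -1101✓ -1110✓ 0-001 0-100✓ 0-110✓ 00-00✓ 0000-✓ 001-0✓ 0011-✓ 01-01 010-1 011-0✓ 0110-✓ 1-000✓ 1-100✓ 1-101✓ 1-110✓ 1-111✓ 10-00✓ 10-01✓ 10-10✓ 10-11✓ 100-0✓ 100-1✓ 1000-✓ 1001-✓ 101-0✓ 101-1✓ 1010-✓ 1011-✓ 11-00✓ 111-0✓ 111-1✓ 1110-✓ 1111-✓
Round 2: --100✓ --110✓ -0-00 -000- -01-0✓ -011- -11-0✓ -110- 0-1-0✓ 1--00 1-1-0✓ 1-1-1✓ 1-10-✓ 1-11-✓ 10--0✓ 10--1✓ 10-0-✓ 10-1-✓ 100--✓ 101--✓ 111--✓
Round 3: --1-0 1-1-- 10---
PIs = {--1-0, -0-00, -000-, -011-, -110-, 0-001, 01-01, 010-1, 1--00, 1-1--, 10---}
Coverage chart:
  m0: -0-00,-000-
  m1: -000-,0-001
  m4: --1-0,-0-00
  m6: --1-0,-011-
  m7: -011- ←essential
  m9: 0-001,01-01,010-1
  m11: 010-1 ←essential
  m12: --1-0,-110-
  m13: -110-,01-01
  m14: --1-0 ←essential
  m16: -0-00,-000-,1--00,10---
  m17: -000-,10---
  m18: 10--- ←essential
  m19: 10--- ←essential
  m20: --1-0,-0-00,1--00,1-1--,10---
  m21: 1-1--,10---
  m22: --1-0,-011-,1-1--,10---
  m23: -011-,1-1--,10---
  m24: 1--00 ←essential
  m28: --1-0,-110-,1--00,1-1--
  m29: -110-,1-1--
  m30: --1-0,1-1--
  m31: 1-1-- ←essential
Essential: --1-0, -011-, 010-1, 1--00, 1-1--, 10---

NO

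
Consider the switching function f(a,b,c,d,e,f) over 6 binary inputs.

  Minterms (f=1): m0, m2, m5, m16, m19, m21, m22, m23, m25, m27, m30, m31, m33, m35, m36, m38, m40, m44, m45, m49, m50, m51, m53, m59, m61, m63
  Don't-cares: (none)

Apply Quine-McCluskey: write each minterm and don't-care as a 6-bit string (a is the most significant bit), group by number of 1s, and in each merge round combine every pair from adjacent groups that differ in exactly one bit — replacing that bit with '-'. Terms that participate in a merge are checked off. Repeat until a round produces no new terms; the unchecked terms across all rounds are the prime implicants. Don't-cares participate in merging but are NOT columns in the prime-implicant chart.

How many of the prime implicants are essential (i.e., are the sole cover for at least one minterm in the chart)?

[col 0] 000000*, 000010*, 000101*, 010000*, 010011*, 010101*, 010110*, 010111*, 011001*, 011011*, 011110*, 011111*, 100001*, 100011*, 100100*, 100110*, 101000*, 101100*, 101101*, 110001*, 110010*, 110011*, 110101*, 111011*, 111101*, 111111*
[col 1] -10011*, -10101, -11011*, -11111*, 0-0000, 0-0101, 0000-0, 01-011*, 01-110*, 01-111*, 010-11*, 0101-1, 01011-*, 011-11*, 0110-1, 01111-*, 1-0001*, 1-0011*, 1-1101, 10-100, 1000-1*, 1001-0, 101-00, 10110-, 11-011*, 11-101, 110-01, 1100-1*, 11001-, 111-11*, 1111-1
[col 2] -1-011, -11-11, 01--11, 01-11-, 1-00-1
Prime implicants: -1-011, -10101, -11-11, 0-0000, 0-0101, 0000-0, 01--11, 01-11-, 0101-1, 0110-1, 1-00-1, 1-1101, 10-100, 1001-0, 101-00, 10110-, 11-101, 110-01, 11001-, 1111-1
PI chart (minterm → PIs covering it):
  0 | 0-0000,0000-0
  2 | 0000-0  (sole → essential)
  5 | 0-0101  (sole → essential)
  16 | 0-0000  (sole → essential)
  19 | -1-011,01--11
  21 | -10101,0-0101,0101-1
  22 | 01-11-  (sole → essential)
  23 | 01--11,01-11-,0101-1
  25 | 0110-1  (sole → essential)
  27 | -1-011,-11-11,01--11,0110-1
  30 | 01-11-  (sole → essential)
  31 | -11-11,01--11,01-11-
  33 | 1-00-1  (sole → essential)
  35 | 1-00-1  (sole → essential)
  36 | 10-100,1001-0
  38 | 1001-0  (sole → essential)
  40 | 101-00  (sole → essential)
  44 | 10-100,101-00,10110-
  45 | 1-1101,10110-
  49 | 1-00-1,110-01
  50 | 11001-  (sole → essential)
  51 | -1-011,1-00-1,11001-
  53 | -10101,11-101,110-01
  59 | -1-011,-11-11
  61 | 1-1101,11-101,1111-1
  63 | -11-11,1111-1
Essential prime implicants: 0-0000, 0-0101, 0000-0, 01-11-, 0110-1, 1-00-1, 1001-0, 101-00, 11001-

9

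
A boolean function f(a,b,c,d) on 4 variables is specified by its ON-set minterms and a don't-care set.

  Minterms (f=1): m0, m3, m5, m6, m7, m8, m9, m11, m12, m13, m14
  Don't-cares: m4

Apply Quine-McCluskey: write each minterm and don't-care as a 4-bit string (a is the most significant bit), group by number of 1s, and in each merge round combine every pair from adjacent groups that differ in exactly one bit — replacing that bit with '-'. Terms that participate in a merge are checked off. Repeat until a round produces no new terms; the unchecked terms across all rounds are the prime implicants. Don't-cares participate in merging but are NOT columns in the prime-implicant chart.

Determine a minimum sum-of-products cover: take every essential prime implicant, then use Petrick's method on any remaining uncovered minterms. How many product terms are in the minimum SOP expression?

5

size-2^0 implicants → 0000(✓)  0011(✓)  0100(✓)  0101(✓)  0110(✓)  0111(✓)  1000(✓)  1001(✓)  1011(✓)  1100(✓)  1101(✓)  1110(✓)
size-2^1 implicants → -000(✓)  -011  -100(✓)  -101(✓)  -110(✓)  0-00(✓)  0-11  01-0(✓)  01-1(✓)  010-(✓)  011-(✓)  1-00(✓)  1-01(✓)  10-1  100-(✓)  11-0(✓)  110-(✓)
size-2^2 implicants → --00  -1-0  -10-  01--  1-0-
Unchecked terms (primes): --00, -011, -1-0, -10-, 0-11, 01--, 1-0-, 10-1
Minterm coverage:
  m0 ⊆ --00 [E]
  m3 ⊆ -011,0-11
  m5 ⊆ -10-,01--
  m6 ⊆ -1-0,01--
  m7 ⊆ 0-11,01--
  m8 ⊆ --00,1-0-
  m9 ⊆ 1-0-,10-1
  m11 ⊆ -011,10-1
  m12 ⊆ --00,-1-0,-10-,1-0-
  m13 ⊆ -10-,1-0-
  m14 ⊆ -1-0 [E]
E = {--00, -1-0}
Petrick residual → -011, 01--, 1-0-
Cover = c'd' + b'cd + bd' + a'b + ac'  |cover|=5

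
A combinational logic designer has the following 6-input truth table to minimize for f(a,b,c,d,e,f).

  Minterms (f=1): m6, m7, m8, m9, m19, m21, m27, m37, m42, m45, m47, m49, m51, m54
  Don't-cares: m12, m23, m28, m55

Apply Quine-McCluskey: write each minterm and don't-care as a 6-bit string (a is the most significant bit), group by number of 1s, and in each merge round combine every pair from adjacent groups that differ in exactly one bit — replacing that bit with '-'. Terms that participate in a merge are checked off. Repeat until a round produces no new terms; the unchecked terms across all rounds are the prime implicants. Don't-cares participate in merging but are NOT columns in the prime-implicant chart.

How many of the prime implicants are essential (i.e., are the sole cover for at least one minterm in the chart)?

size-2^0 implicants → 000110(✓)  000111(✓)  001000(✓)  001001(✓)  001100(✓)  010011(✓)  010101(✓)  010111(✓)  011011(✓)  011100(✓)  100101(✓)  101010  101101(✓)  101111(✓)  110001(✓)  110011(✓)  110110(✓)  110111(✓)
size-2^1 implicants → -10011(✓)  -10111(✓)  0-0111  0-1100  00011-  001-00  00100-  01-011  010-11(✓)  0101-1  10-101  1011-1  110-11(✓)  1100-1  11011-
size-2^2 implicants → -10-11
Unchecked terms (primes): -10-11, 0-0111, 0-1100, 00011-, 001-00, 00100-, 01-011, 0101-1, 10-101, 101010, 1011-1, 1100-1, 11011-
Minterm coverage:
  m6 ⊆ 00011- [E]
  m7 ⊆ 0-0111,00011-
  m8 ⊆ 001-00,00100-
  m9 ⊆ 00100- [E]
  m19 ⊆ -10-11,01-011
  m21 ⊆ 0101-1 [E]
  m27 ⊆ 01-011 [E]
  m37 ⊆ 10-101 [E]
  m42 ⊆ 101010 [E]
  m45 ⊆ 10-101,1011-1
  m47 ⊆ 1011-1 [E]
  m49 ⊆ 1100-1 [E]
  m51 ⊆ -10-11,1100-1
  m54 ⊆ 11011- [E]
E = {00011-, 00100-, 01-011, 0101-1, 10-101, 101010, 1011-1, 1100-1, 11011-}

9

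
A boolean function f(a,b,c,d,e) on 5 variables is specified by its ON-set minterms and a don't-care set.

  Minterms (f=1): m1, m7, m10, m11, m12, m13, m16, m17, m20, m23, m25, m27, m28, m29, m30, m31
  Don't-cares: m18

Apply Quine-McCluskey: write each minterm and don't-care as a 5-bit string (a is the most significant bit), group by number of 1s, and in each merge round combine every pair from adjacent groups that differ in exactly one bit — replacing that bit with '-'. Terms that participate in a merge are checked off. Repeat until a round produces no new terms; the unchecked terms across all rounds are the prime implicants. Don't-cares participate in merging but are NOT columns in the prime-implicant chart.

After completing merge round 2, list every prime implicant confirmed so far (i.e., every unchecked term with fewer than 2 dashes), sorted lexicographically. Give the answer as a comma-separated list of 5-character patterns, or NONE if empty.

-0001, -0111, -1011, 0101-, 1-001, 1-100, 1-111, 10-00, 100-0, 1000-

[col 0] 00001*, 00111*, 01010*, 01011*, 01100*, 01101*, 10000*, 10001*, 10010*, 10100*, 10111*, 11001*, 11011*, 11100*, 11101*, 11110*, 11111*
[col 1] -0001, -0111, -1011, -1100*, -1101*, 0101-, 0110-*, 1-001, 1-100, 1-111, 10-00, 100-0, 1000-, 11-01*, 11-11*, 110-1*, 111-0*, 111-1*, 1110-*, 1111-*
[col 2] -110-, 11--1, 111--
Prime implicants: -0001, -0111, -1011, -110-, 0101-, 1-001, 1-100, 1-111, 10-00, 100-0, 1000-, 11--1, 111--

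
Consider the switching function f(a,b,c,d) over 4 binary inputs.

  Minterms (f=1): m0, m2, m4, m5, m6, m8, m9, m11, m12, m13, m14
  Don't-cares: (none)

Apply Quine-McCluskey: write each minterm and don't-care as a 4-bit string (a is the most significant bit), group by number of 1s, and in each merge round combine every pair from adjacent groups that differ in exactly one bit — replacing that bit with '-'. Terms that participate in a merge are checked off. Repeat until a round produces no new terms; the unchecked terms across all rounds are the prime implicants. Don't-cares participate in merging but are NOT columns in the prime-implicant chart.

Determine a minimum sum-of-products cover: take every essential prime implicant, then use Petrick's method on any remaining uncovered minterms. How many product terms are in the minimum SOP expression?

5

[col 0] 0000*, 0010*, 0100*, 0101*, 0110*, 1000*, 1001*, 1011*, 1100*, 1101*, 1110*
[col 1] -000*, -100*, -101*, -110*, 0-00*, 0-10*, 00-0*, 01-0*, 010-*, 1-00*, 1-01*, 10-1, 100-*, 11-0*, 110-*
[col 2] --00, -1-0, -10-, 0--0, 1-0-
Prime implicants: --00, -1-0, -10-, 0--0, 1-0-, 10-1
PI chart (minterm → PIs covering it):
  0 | --00,0--0
  2 | 0--0  (sole → essential)
  4 | --00,-1-0,-10-,0--0
  5 | -10-  (sole → essential)
  6 | -1-0,0--0
  8 | --00,1-0-
  9 | 1-0-,10-1
  11 | 10-1  (sole → essential)
  12 | --00,-1-0,-10-,1-0-
  13 | -10-,1-0-
  14 | -1-0  (sole → essential)
Essential prime implicants: -1-0, -10-, 0--0, 10-1
Petrick residual → --00
Minimum SOP uses 5 PIs: c'd' + bd' + bc' + a'd' + ab'd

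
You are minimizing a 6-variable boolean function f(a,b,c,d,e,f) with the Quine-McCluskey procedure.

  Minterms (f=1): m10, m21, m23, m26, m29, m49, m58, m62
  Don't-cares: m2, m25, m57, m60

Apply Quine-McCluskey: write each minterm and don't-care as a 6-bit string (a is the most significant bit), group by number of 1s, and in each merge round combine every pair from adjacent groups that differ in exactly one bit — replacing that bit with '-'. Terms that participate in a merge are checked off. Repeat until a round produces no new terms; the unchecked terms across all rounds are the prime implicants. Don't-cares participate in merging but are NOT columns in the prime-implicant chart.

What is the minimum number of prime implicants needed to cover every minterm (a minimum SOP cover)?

5

size-2^0 implicants → 000010(✓)  001010(✓)  010101(✓)  010111(✓)  011001(✓)  011010(✓)  011101(✓)  110001(✓)  111001(✓)  111010(✓)  111100(✓)  111110(✓)
size-2^1 implicants → -11001  -11010  0-1010  00-010  01-101  0101-1  011-01  11-001  111-10  1111-0
Unchecked terms (primes): -11001, -11010, 0-1010, 00-010, 01-101, 0101-1, 011-01, 11-001, 111-10, 1111-0
Minterm coverage:
  m10 ⊆ 0-1010,00-010
  m21 ⊆ 01-101,0101-1
  m23 ⊆ 0101-1 [E]
  m26 ⊆ -11010,0-1010
  m29 ⊆ 01-101,011-01
  m49 ⊆ 11-001 [E]
  m58 ⊆ -11010,111-10
  m62 ⊆ 111-10,1111-0
E = {0101-1, 11-001}
Petrick residual → 0-1010, 01-101, 111-10
Cover = a'cd'ef' + a'bde'f + a'bc'df + abd'e'f + abcef'  |cover|=5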